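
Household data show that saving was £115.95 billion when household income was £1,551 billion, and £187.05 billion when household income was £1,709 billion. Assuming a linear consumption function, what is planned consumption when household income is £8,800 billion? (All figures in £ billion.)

C = 5422

MPS = ΔS/ΔY = (187.05 − 115.95)/(1709 − 1551) = 71.1/158 = 0.45
MPC = 1 − MPS = 0.55
Autonomous saving = 115.95 − 0.45(1551) = -582, so a = 582
C = 582 + 0.55(8800) = 582 + 4840 = 5422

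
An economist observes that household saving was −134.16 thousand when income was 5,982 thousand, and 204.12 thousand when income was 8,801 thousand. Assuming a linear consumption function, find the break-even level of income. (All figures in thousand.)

MPS = ΔS/ΔY = (204.12 − (-134.16))/(8801 − 5982) = 338.28/2819 = 0.12
MPC = 1 − MPS = 0.88
From S(5982) = -134.16: −a + 0.12(5982) = -134.16, so a = 717.84 − (-134.16) = 852
Break-even (S = 0): Y = a/MPS = 852/0.12 = 7100

Y = 7100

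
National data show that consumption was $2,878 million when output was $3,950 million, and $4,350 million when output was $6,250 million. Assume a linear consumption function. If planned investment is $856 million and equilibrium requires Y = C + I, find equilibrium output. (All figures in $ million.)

MPC = (4350 − 2878)/(6250 − 3950) = 1472/2300 = 0.64
a = 2878 − 0.64(3950) = 350
Equilibrium: Y = 350 + 0.64Y + 856
0.36Y = 1206, so Y = 1206/0.36 = 3350

Y = 3350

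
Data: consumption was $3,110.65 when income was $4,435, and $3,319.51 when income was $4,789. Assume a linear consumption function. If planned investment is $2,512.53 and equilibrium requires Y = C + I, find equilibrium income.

Y = 7333

MPC = (3319.51 − 3110.65)/(4789 − 4435) = 208.86/354 = 0.59
a = 3110.65 − 0.59(4435) = 494
Equilibrium: Y = 494 + 0.59Y + 2512.53
0.41Y = 3006.53, so Y = 3006.53/0.41 = 7333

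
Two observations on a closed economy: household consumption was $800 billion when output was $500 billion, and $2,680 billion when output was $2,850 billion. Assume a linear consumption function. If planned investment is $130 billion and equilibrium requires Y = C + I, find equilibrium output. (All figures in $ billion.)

MPC = (2680 − 800)/(2850 − 500) = 1880/2350 = 0.8
a = 800 − 0.8(500) = 400
Equilibrium: Y = 400 + 0.8Y + 130
0.2Y = 530, so Y = 530/0.2 = 2650

Y = 2650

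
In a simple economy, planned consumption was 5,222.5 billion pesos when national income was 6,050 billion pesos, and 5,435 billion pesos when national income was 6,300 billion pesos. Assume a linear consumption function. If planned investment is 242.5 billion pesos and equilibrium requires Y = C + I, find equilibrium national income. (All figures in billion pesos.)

Y = 2150

MPC = (5435 − 5222.5)/(6300 − 6050) = 212.5/250 = 0.85
a = 5222.5 − 0.85(6050) = 80
Equilibrium: Y = 80 + 0.85Y + 242.5
0.15Y = 322.5, so Y = 322.5/0.15 = 2150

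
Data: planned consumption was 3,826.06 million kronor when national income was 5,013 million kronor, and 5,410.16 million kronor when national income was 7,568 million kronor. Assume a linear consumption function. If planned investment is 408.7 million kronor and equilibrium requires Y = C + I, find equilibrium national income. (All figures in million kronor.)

MPC = (5410.16 − 3826.06)/(7568 − 5013) = 1584.1/2555 = 0.62
a = 3826.06 − 0.62(5013) = 718
Equilibrium: Y = 718 + 0.62Y + 408.7
0.38Y = 1126.7, so Y = 1126.7/0.38 = 2965

Y = 2965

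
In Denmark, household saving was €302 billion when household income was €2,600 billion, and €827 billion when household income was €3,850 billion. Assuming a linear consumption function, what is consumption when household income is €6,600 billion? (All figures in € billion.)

MPS = ΔS/ΔY = (827 − 302)/(3850 − 2600) = 525/1250 = 0.42
MPC = 1 − MPS = 0.58
Autonomous saving = 302 − 0.42(2600) = -790, so a = 790
C = 790 + 0.58(6600) = 790 + 3828 = 4618

C = 4618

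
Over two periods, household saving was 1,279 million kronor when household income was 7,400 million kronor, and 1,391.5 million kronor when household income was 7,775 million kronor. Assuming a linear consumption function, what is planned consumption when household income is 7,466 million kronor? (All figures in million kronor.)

MPS = ΔS/ΔY = (1391.5 − 1279)/(7775 − 7400) = 112.5/375 = 0.3
MPC = 1 − MPS = 0.7
Autonomous saving = 1279 − 0.3(7400) = -941, so a = 941
C = 941 + 0.7(7466) = 941 + 5226.2 = 6167.2

C = 6167.2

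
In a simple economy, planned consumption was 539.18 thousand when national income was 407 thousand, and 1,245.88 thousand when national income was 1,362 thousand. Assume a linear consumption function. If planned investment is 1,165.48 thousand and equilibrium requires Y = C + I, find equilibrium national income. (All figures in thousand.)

Y = 5398

MPC = (1245.88 − 539.18)/(1362 − 407) = 706.7/955 = 0.74
a = 539.18 − 0.74(407) = 238
Equilibrium: Y = 238 + 0.74Y + 1165.48
0.26Y = 1403.48, so Y = 1403.48/0.26 = 5398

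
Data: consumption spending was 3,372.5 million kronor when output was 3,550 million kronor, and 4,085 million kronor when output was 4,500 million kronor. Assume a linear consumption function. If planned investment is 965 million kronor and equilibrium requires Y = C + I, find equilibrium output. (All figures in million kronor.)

Y = 6700

MPC = (4085 − 3372.5)/(4500 − 3550) = 712.5/950 = 0.75
a = 3372.5 − 0.75(3550) = 710
Equilibrium: Y = 710 + 0.75Y + 965
0.25Y = 1675, so Y = 1675/0.25 = 6700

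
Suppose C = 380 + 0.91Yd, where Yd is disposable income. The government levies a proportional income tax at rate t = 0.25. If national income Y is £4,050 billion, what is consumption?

C = 3144.125

Yd = (1 − 0.25)(4050) = 0.75(4050) = 3037.5
C = 380 + 0.91(3037.5) = 380 + 2764.125 = 3144.125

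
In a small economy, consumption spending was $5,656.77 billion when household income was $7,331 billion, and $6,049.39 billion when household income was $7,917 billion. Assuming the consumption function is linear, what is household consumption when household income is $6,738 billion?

MPC = (6049.39 − 5656.77)/(7917 − 7331) = 392.62/586 = 0.67
a = 5656.77 − 0.67(7331) = 5656.77 − 4911.77 = 745
C = 745 + 0.67(6738) = 745 + 4514.46 = 5259.46

C = 5259.46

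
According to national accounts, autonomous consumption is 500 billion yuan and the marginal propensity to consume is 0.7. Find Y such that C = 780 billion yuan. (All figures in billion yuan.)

500 + 0.7Y = 780
0.7Y = 280, so Y = 280/0.7 = 400

Y = 400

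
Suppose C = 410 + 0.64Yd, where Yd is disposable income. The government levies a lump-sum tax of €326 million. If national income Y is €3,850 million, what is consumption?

Yd = Y − T = 3850 − 326 = 3524
C = 410 + 0.64(3524) = 410 + 2255.36 = 2665.36

C = 2665.36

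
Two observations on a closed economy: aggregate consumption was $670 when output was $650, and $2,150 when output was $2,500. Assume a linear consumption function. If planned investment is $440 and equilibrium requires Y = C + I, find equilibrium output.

MPC = (2150 − 670)/(2500 − 650) = 1480/1850 = 0.8
a = 670 − 0.8(650) = 150
Equilibrium: Y = 150 + 0.8Y + 440
0.2Y = 590, so Y = 590/0.2 = 2950

Y = 2950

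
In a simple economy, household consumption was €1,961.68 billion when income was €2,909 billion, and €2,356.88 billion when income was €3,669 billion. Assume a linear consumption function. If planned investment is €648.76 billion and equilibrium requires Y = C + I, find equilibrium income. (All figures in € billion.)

MPC = (2356.88 − 1961.68)/(3669 − 2909) = 395.2/760 = 0.52
a = 1961.68 − 0.52(2909) = 449
Equilibrium: Y = 449 + 0.52Y + 648.76
0.48Y = 1097.76, so Y = 1097.76/0.48 = 2287

Y = 2287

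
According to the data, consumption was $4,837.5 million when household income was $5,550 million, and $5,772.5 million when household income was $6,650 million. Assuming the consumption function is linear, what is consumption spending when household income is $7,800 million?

MPC = (5772.5 − 4837.5)/(6650 − 5550) = 935/1100 = 0.85
a = 4837.5 − 0.85(5550) = 4837.5 − 4717.5 = 120
C = 120 + 0.85(7800) = 120 + 6630 = 6750

C = 6750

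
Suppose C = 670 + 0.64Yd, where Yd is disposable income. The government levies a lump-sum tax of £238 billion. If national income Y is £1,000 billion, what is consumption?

Yd = Y − T = 1000 − 238 = 762
C = 670 + 0.64(762) = 670 + 487.68 = 1157.68

C = 1157.68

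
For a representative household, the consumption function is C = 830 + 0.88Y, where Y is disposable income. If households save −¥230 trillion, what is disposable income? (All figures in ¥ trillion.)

S = Y − C = -830 + 0.12Y
-830 + 0.12Y = -230, so 0.12Y = 600 and Y = 5000

Y = 5000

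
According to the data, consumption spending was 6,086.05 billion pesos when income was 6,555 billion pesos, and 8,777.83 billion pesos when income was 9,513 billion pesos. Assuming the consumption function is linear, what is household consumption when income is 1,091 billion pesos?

MPC = (8777.83 − 6086.05)/(9513 − 6555) = 2691.78/2958 = 0.91
a = 6086.05 − 0.91(6555) = 6086.05 − 5965.05 = 121
C = 121 + 0.91(1091) = 121 + 992.81 = 1113.81

C = 1113.81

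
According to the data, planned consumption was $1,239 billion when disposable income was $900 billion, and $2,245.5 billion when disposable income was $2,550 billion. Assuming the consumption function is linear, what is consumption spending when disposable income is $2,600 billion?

MPC = (2245.5 − 1239)/(2550 − 900) = 1006.5/1650 = 0.61
a = 1239 − 0.61(900) = 1239 − 549 = 690
C = 690 + 0.61(2600) = 690 + 1586 = 2276

C = 2276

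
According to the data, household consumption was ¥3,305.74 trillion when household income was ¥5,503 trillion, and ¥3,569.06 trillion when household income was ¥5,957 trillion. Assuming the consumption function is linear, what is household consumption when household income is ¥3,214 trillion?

C = 1978.12

MPC = (3569.06 − 3305.74)/(5957 − 5503) = 263.32/454 = 0.58
a = 3305.74 − 0.58(5503) = 3305.74 − 3191.74 = 114
C = 114 + 0.58(3214) = 114 + 1864.12 = 1978.12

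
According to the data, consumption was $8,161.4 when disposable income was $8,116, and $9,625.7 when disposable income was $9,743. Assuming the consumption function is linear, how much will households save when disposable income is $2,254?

S = -631.6

MPC = (9625.7 − 8161.4)/(9743 − 8116) = 1464.3/1627 = 0.9
a = 8161.4 − 0.9(8116) = 8161.4 − 7304.4 = 857
C = 857 + 0.9(2254) = 2885.6
S = 2254 − 2885.6 = -631.6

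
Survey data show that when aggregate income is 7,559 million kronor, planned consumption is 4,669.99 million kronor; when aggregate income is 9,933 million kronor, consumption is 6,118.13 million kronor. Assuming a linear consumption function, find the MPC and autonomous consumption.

MPC = ΔC/ΔY = (6118.13 − 4669.99)/(9933 − 7559) = 1448.14/2374 = 0.61
a = C − MPC·Y = 4669.99 − 0.61(7559) = 4669.99 − 4610.99 = 59

MPC = 0.61; a = 59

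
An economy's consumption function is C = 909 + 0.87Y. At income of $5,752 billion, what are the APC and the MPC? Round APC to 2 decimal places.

MPC = 0.87 (the slope of the consumption function)
C = 909 + 0.87(5752) = 5913.24, so APC = 5913.24/5752 = 1.03

APC = 1.03; MPC = 0.87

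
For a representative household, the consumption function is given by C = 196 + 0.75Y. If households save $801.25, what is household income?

S = Y − C = -196 + 0.25Y
-196 + 0.25Y = 801.25, so 0.25Y = 997.25 and Y = 3989

Y = 3989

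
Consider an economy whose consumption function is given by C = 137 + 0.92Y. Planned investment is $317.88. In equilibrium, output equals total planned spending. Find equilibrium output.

Y = 5686

Y = C + I = 137 + 0.92Y + 317.88
Y − 0.92Y = 454.88
0.08Y = 454.88, so Y = 454.88/0.08 = 5686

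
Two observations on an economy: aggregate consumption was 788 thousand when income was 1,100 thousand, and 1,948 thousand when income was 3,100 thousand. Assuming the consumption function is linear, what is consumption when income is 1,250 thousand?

C = 875

MPC = (1948 − 788)/(3100 − 1100) = 1160/2000 = 0.58
a = 788 − 0.58(1100) = 788 − 638 = 150
C = 150 + 0.58(1250) = 150 + 725 = 875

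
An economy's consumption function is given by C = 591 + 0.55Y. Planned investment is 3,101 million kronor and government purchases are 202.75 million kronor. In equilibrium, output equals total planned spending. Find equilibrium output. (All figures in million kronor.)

Y = C + I + G = 591 + 0.55Y + 3101 + 202.75
Y − 0.55Y = 3894.75
0.45Y = 3894.75, so Y = 3894.75/0.45 = 8655

Y = 8655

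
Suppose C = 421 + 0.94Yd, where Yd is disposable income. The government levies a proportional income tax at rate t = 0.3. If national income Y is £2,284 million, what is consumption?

C = 1923.872

Yd = (1 − 0.3)(2284) = 0.7(2284) = 1598.8
C = 421 + 0.94(1598.8) = 421 + 1502.872 = 1923.872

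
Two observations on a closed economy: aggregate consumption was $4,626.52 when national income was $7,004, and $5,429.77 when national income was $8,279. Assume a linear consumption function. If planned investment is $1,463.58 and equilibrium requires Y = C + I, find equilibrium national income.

Y = 4534

MPC = (5429.77 − 4626.52)/(8279 − 7004) = 803.25/1275 = 0.63
a = 4626.52 − 0.63(7004) = 214
Equilibrium: Y = 214 + 0.63Y + 1463.58
0.37Y = 1677.58, so Y = 1677.58/0.37 = 4534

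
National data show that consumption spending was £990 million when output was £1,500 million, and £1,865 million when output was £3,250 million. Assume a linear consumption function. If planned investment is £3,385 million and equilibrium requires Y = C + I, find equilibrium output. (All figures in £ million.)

Y = 7250

MPC = (1865 − 990)/(3250 − 1500) = 875/1750 = 0.5
a = 990 − 0.5(1500) = 240
Equilibrium: Y = 240 + 0.5Y + 3385
0.5Y = 3625, so Y = 3625/0.5 = 7250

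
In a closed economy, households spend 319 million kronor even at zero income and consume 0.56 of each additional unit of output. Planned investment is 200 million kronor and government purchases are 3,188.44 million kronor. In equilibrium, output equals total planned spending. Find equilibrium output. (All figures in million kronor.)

Y = C + I + G = 319 + 0.56Y + 200 + 3188.44
Y − 0.56Y = 3707.44
0.44Y = 3707.44, so Y = 3707.44/0.44 = 8426

Y = 8426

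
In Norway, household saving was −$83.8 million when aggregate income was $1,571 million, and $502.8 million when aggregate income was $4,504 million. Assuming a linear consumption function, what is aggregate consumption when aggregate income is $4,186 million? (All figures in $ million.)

MPS = ΔS/ΔY = (502.8 − (-83.8))/(4504 − 1571) = 586.6/2933 = 0.2
MPC = 1 − MPS = 0.8
Autonomous saving = -83.8 − 0.2(1571) = -398, so a = 398
C = 398 + 0.8(4186) = 398 + 3348.8 = 3746.8

C = 3746.8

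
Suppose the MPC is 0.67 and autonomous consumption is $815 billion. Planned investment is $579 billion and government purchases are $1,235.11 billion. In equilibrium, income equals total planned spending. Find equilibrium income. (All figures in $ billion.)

Y = 7967

Y = C + I + G = 815 + 0.67Y + 579 + 1235.11
Y − 0.67Y = 2629.11
0.33Y = 2629.11, so Y = 2629.11/0.33 = 7967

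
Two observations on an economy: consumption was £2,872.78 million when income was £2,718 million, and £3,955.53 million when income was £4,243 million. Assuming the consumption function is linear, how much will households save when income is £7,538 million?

MPC = (3955.53 − 2872.78)/(4243 − 2718) = 1082.75/1525 = 0.71
a = 2872.78 − 0.71(2718) = 2872.78 − 1929.78 = 943
C = 943 + 0.71(7538) = 6294.98
S = 7538 − 6294.98 = 1243.02

S = 1243.02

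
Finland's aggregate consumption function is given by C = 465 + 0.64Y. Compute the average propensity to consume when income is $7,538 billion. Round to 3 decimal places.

APC = 0.702

C = 465 + 0.64(7538) = 5289.32
APC = C/Y = 5289.32/7538 = 0.702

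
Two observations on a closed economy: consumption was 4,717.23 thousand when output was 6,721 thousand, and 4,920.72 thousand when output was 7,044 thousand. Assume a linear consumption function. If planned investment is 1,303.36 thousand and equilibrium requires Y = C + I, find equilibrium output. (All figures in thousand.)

Y = 4828

MPC = (4920.72 − 4717.23)/(7044 − 6721) = 203.49/323 = 0.63
a = 4717.23 − 0.63(6721) = 483
Equilibrium: Y = 483 + 0.63Y + 1303.36
0.37Y = 1786.36, so Y = 1786.36/0.37 = 4828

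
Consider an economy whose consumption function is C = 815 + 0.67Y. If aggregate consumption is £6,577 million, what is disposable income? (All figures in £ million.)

Y = 8600

815 + 0.67Y = 6577
0.67Y = 5762, so Y = 5762/0.67 = 8600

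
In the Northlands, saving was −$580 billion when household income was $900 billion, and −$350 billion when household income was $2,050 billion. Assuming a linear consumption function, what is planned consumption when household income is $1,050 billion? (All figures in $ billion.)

C = 1600

MPS = ΔS/ΔY = (-350 − (-580))/(2050 − 900) = 230/1150 = 0.2
MPC = 1 − MPS = 0.8
Autonomous saving = -580 − 0.2(900) = -760, so a = 760
C = 760 + 0.8(1050) = 760 + 840 = 1600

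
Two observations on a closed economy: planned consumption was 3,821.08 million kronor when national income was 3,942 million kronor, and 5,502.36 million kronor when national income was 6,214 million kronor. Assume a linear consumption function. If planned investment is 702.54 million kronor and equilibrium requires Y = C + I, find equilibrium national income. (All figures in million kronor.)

MPC = (5502.36 − 3821.08)/(6214 − 3942) = 1681.28/2272 = 0.74
a = 3821.08 − 0.74(3942) = 904
Equilibrium: Y = 904 + 0.74Y + 702.54
0.26Y = 1606.54, so Y = 1606.54/0.26 = 6179

Y = 6179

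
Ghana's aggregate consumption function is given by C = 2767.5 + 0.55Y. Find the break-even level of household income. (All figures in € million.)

Y = 6150

At break-even, C = Y: 2767.5 + 0.55Y = Y
0.45Y = 2767.5, so Y = 2767.5/0.45 = 6150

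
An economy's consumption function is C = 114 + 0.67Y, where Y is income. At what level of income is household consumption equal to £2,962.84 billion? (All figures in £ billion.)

114 + 0.67Y = 2962.84
0.67Y = 2848.84, so Y = 2848.84/0.67 = 4252

Y = 4252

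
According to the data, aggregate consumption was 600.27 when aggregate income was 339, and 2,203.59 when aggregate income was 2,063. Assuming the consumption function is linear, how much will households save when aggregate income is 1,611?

S = -172.23

MPC = (2203.59 − 600.27)/(2063 − 339) = 1603.32/1724 = 0.93
a = 600.27 − 0.93(339) = 600.27 − 315.27 = 285
C = 285 + 0.93(1611) = 1783.23
S = 1611 − 1783.23 = -172.23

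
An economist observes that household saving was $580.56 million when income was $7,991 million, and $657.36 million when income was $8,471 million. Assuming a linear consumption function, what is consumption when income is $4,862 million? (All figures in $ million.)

C = 4782.08

MPS = ΔS/ΔY = (657.36 − 580.56)/(8471 − 7991) = 76.8/480 = 0.16
MPC = 1 − MPS = 0.84
Autonomous saving = 580.56 − 0.16(7991) = -698, so a = 698
C = 698 + 0.84(4862) = 698 + 4084.08 = 4782.08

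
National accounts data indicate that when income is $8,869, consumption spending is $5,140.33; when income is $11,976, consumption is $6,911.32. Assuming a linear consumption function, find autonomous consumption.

MPC = ΔC/ΔY = (6911.32 − 5140.33)/(11976 − 8869) = 1770.99/3107 = 0.57
a = C − MPC·Y = 5140.33 − 0.57(8869) = 5140.33 − 5055.33 = 85

a = 85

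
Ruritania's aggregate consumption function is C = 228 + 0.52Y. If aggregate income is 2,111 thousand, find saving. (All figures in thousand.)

S = 785.28

C = 228 + 0.52(2111) = 228 + 1097.72 = 1325.72
S = Y − C = 2111 − 1325.72 = 785.28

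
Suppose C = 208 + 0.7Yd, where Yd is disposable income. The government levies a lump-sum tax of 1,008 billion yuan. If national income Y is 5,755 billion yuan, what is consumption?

Yd = Y − T = 5755 − 1008 = 4747
C = 208 + 0.7(4747) = 208 + 3322.9 = 3530.9

C = 3530.9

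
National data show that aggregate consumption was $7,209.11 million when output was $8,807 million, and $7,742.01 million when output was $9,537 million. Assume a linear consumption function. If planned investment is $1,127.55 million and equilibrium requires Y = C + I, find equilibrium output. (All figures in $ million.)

Y = 7065

MPC = (7742.01 − 7209.11)/(9537 − 8807) = 532.9/730 = 0.73
a = 7209.11 − 0.73(8807) = 780
Equilibrium: Y = 780 + 0.73Y + 1127.55
0.27Y = 1907.55, so Y = 1907.55/0.27 = 7065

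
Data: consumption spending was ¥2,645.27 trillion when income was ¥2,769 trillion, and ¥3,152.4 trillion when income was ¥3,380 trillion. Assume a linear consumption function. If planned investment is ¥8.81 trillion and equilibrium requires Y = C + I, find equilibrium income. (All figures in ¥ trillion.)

Y = 2093

MPC = (3152.4 − 2645.27)/(3380 − 2769) = 507.13/611 = 0.83
a = 2645.27 − 0.83(2769) = 347
Equilibrium: Y = 347 + 0.83Y + 8.81
0.17Y = 355.81, so Y = 355.81/0.17 = 2093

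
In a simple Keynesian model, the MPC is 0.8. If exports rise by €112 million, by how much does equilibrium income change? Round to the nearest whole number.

ΔY ≈ 560

The multiplier is 1/(1 − MPC) = 1/0.2.
ΔY = 112/0.2 = 560.00 ≈ 560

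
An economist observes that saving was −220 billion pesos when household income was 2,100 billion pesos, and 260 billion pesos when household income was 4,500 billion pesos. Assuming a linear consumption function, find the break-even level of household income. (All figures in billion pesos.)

MPS = ΔS/ΔY = (260 − (-220))/(4500 − 2100) = 480/2400 = 0.2
MPC = 1 − MPS = 0.8
From S(2100) = -220: −a + 0.2(2100) = -220, so a = 420 − (-220) = 640
Break-even (S = 0): Y = a/MPS = 640/0.2 = 3200

Y = 3200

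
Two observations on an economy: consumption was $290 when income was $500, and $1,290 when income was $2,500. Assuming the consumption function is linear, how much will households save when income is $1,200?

S = 560

MPC = (1290 − 290)/(2500 − 500) = 1000/2000 = 0.5
a = 290 − 0.5(500) = 290 − 250 = 40
C = 40 + 0.5(1200) = 640
S = 1200 − 640 = 560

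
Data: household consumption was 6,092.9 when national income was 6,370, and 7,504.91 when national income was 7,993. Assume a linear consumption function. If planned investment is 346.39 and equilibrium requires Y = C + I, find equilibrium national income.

Y = 6903

MPC = (7504.91 − 6092.9)/(7993 − 6370) = 1412.01/1623 = 0.87
a = 6092.9 − 0.87(6370) = 551
Equilibrium: Y = 551 + 0.87Y + 346.39
0.13Y = 897.39, so Y = 897.39/0.13 = 6903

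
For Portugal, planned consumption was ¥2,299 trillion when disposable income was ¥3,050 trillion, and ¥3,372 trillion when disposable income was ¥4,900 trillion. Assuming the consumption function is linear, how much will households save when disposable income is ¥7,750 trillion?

S = 2725

MPC = (3372 − 2299)/(4900 − 3050) = 1073/1850 = 0.58
a = 2299 − 0.58(3050) = 2299 − 1769 = 530
C = 530 + 0.58(7750) = 5025
S = 7750 − 5025 = 2725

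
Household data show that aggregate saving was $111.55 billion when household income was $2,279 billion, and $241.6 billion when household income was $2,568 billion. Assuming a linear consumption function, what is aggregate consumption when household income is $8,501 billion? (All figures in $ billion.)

C = 5589.55

MPS = ΔS/ΔY = (241.6 − 111.55)/(2568 − 2279) = 130.05/289 = 0.45
MPC = 1 − MPS = 0.55
Autonomous saving = 111.55 − 0.45(2279) = -914, so a = 914
C = 914 + 0.55(8501) = 914 + 4675.55 = 5589.55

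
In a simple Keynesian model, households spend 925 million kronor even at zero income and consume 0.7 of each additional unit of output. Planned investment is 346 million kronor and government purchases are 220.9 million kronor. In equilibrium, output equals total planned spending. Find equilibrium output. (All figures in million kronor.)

Y = C + I + G = 925 + 0.7Y + 346 + 220.9
Y − 0.7Y = 1491.9
0.3Y = 1491.9, so Y = 1491.9/0.3 = 4973

Y = 4973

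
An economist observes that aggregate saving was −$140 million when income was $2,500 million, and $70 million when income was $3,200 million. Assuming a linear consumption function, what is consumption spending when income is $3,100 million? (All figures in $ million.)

C = 3060

MPS = ΔS/ΔY = (70 − (-140))/(3200 − 2500) = 210/700 = 0.3
MPC = 1 − MPS = 0.7
Autonomous saving = -140 − 0.3(2500) = -890, so a = 890
C = 890 + 0.7(3100) = 890 + 2170 = 3060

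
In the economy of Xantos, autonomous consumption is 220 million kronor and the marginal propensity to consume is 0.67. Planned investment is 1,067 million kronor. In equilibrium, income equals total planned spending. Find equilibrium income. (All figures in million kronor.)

Y = C + I = 220 + 0.67Y + 1067
Y − 0.67Y = 1287
0.33Y = 1287, so Y = 1287/0.33 = 3900

Y = 3900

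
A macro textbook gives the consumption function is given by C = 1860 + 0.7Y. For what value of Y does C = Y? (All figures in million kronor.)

Y = 6200

At break-even, C = Y: 1860 + 0.7Y = Y
0.3Y = 1860, so Y = 1860/0.3 = 6200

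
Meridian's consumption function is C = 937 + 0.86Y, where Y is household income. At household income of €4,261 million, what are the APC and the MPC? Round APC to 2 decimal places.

MPC = 0.86 (the slope of the consumption function)
C = 937 + 0.86(4261) = 4601.46, so APC = 4601.46/4261 = 1.08

APC = 1.08; MPC = 0.86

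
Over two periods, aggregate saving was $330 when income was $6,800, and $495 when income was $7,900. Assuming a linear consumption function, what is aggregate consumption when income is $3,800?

C = 3920

MPS = ΔS/ΔY = (495 − 330)/(7900 − 6800) = 165/1100 = 0.15
MPC = 1 − MPS = 0.85
Autonomous saving = 330 − 0.15(6800) = -690, so a = 690
C = 690 + 0.85(3800) = 690 + 3230 = 3920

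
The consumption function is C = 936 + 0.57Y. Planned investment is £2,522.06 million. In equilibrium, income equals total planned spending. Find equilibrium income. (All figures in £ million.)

Y = 8042

Y = C + I = 936 + 0.57Y + 2522.06
Y − 0.57Y = 3458.06
0.43Y = 3458.06, so Y = 3458.06/0.43 = 8042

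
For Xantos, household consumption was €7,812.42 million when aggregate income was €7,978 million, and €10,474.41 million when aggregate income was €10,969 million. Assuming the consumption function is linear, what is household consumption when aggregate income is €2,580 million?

C = 3008.2

MPC = (10474.41 − 7812.42)/(10969 − 7978) = 2661.99/2991 = 0.89
a = 7812.42 − 0.89(7978) = 7812.42 − 7100.42 = 712
C = 712 + 0.89(2580) = 712 + 2296.2 = 3008.2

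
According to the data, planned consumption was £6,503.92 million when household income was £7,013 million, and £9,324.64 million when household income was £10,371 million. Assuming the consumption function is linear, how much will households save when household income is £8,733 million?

S = 784.28

MPC = (9324.64 − 6503.92)/(10371 − 7013) = 2820.72/3358 = 0.84
a = 6503.92 − 0.84(7013) = 6503.92 − 5890.92 = 613
C = 613 + 0.84(8733) = 7948.72
S = 8733 − 7948.72 = 784.28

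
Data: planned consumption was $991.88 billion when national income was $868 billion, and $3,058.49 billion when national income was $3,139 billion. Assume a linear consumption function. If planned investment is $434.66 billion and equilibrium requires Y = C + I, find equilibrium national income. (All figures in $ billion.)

Y = 7074

MPC = (3058.49 − 991.88)/(3139 − 868) = 2066.61/2271 = 0.91
a = 991.88 − 0.91(868) = 202
Equilibrium: Y = 202 + 0.91Y + 434.66
0.09Y = 636.66, so Y = 636.66/0.09 = 7074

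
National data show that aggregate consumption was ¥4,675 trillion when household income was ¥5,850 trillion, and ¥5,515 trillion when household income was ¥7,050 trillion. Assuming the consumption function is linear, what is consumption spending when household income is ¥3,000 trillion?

C = 2680

MPC = (5515 − 4675)/(7050 − 5850) = 840/1200 = 0.7
a = 4675 − 0.7(5850) = 4675 − 4095 = 580
C = 580 + 0.7(3000) = 580 + 2100 = 2680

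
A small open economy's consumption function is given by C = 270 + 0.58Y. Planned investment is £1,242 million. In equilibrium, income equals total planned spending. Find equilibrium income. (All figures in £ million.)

Y = C + I = 270 + 0.58Y + 1242
Y − 0.58Y = 1512
0.42Y = 1512, so Y = 1512/0.42 = 3600

Y = 3600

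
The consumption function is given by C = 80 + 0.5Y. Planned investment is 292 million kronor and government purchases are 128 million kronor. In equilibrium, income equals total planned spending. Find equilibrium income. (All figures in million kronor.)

Y = C + I + G = 80 + 0.5Y + 292 + 128
Y − 0.5Y = 500
0.5Y = 500, so Y = 500/0.5 = 1000

Y = 1000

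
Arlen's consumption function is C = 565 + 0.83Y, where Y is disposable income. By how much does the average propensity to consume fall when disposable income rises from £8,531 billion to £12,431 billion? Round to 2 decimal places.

ΔAPC = 0.02

At Y = 8531: C = 565 + 0.83(8531) = 7645.73, APC = 7645.73/8531 = 0.896
At Y = 12431: C = 10882.73, APC = 10882.73/12431 = 0.875
Fall in APC = 0.896 − 0.875 = 0.021 ≈ 0.02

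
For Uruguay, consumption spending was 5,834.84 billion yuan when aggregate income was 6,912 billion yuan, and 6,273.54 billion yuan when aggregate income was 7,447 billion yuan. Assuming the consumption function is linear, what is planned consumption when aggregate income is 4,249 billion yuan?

C = 3651.18

MPC = (6273.54 − 5834.84)/(7447 − 6912) = 438.7/535 = 0.82
a = 5834.84 − 0.82(6912) = 5834.84 − 5667.84 = 167
C = 167 + 0.82(4249) = 167 + 3484.18 = 3651.18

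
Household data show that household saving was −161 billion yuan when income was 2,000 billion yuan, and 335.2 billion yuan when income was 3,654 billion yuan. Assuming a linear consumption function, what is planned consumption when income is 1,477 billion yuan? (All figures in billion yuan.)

C = 1794.9

MPS = ΔS/ΔY = (335.2 − (-161))/(3654 − 2000) = 496.2/1654 = 0.3
MPC = 1 − MPS = 0.7
Autonomous saving = -161 − 0.3(2000) = -761, so a = 761
C = 761 + 0.7(1477) = 761 + 1033.9 = 1794.9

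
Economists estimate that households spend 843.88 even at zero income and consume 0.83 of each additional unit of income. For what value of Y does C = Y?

Y = 4964

At break-even, C = Y: 843.88 + 0.83Y = Y
0.17Y = 843.88, so Y = 843.88/0.17 = 4964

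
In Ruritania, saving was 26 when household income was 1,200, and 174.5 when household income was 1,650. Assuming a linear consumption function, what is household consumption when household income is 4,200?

C = 3184

MPS = ΔS/ΔY = (174.5 − 26)/(1650 − 1200) = 148.5/450 = 0.33
MPC = 1 − MPS = 0.67
Autonomous saving = 26 − 0.33(1200) = -370, so a = 370
C = 370 + 0.67(4200) = 370 + 2814 = 3184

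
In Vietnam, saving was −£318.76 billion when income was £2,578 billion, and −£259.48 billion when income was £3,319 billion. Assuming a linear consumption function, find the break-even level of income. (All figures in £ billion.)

Y = 6562.5

MPS = ΔS/ΔY = (-259.48 − (-318.76))/(3319 − 2578) = 59.28/741 = 0.08
MPC = 1 − MPS = 0.92
From S(2578) = -318.76: −a + 0.08(2578) = -318.76, so a = 206.24 − (-318.76) = 525
Break-even (S = 0): Y = a/MPS = 525/0.08 = 6562.5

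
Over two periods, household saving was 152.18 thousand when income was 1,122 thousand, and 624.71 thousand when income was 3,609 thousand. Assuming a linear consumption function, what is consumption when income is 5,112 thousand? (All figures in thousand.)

MPS = ΔS/ΔY = (624.71 − 152.18)/(3609 − 1122) = 472.53/2487 = 0.19
MPC = 1 − MPS = 0.81
Autonomous saving = 152.18 − 0.19(1122) = -61, so a = 61
C = 61 + 0.81(5112) = 61 + 4140.72 = 4201.72

C = 4201.72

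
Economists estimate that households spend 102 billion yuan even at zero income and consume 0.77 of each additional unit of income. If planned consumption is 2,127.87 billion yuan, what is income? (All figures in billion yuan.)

102 + 0.77Y = 2127.87
0.77Y = 2025.87, so Y = 2025.87/0.77 = 2631

Y = 2631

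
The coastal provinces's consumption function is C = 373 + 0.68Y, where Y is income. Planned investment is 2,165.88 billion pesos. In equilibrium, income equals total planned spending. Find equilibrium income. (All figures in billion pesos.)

Y = 7934

Y = C + I = 373 + 0.68Y + 2165.88
Y − 0.68Y = 2538.88
0.32Y = 2538.88, so Y = 2538.88/0.32 = 7934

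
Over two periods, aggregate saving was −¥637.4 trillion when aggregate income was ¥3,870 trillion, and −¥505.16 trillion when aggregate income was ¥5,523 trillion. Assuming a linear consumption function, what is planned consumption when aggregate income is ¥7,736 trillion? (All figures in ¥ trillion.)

MPS = ΔS/ΔY = (-505.16 − (-637.4))/(5523 − 3870) = 132.24/1653 = 0.08
MPC = 1 − MPS = 0.92
Autonomous saving = -637.4 − 0.08(3870) = -947, so a = 947
C = 947 + 0.92(7736) = 947 + 7117.12 = 8064.12

C = 8064.12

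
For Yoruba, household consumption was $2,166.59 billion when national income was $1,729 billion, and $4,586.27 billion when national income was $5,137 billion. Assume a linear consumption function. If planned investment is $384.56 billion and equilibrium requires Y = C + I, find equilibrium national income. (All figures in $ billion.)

Y = 4564

MPC = (4586.27 − 2166.59)/(5137 − 1729) = 2419.68/3408 = 0.71
a = 2166.59 − 0.71(1729) = 939
Equilibrium: Y = 939 + 0.71Y + 384.56
0.29Y = 1323.56, so Y = 1323.56/0.29 = 4564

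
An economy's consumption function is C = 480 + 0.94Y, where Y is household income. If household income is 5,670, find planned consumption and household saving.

C = 5809.8; S = -139.8

C = 480 + 0.94(5670) = 480 + 5329.8 = 5809.8
S = Y − C = 5670 − 5809.8 = -139.8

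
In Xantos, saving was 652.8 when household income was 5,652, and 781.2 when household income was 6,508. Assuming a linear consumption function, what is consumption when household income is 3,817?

C = 3439.45

MPS = ΔS/ΔY = (781.2 − 652.8)/(6508 − 5652) = 128.4/856 = 0.15
MPC = 1 − MPS = 0.85
Autonomous saving = 652.8 − 0.15(5652) = -195, so a = 195
C = 195 + 0.85(3817) = 195 + 3244.45 = 3439.45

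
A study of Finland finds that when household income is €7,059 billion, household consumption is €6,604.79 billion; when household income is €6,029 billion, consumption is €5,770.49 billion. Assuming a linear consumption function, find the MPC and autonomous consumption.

MPC = ΔC/ΔY = (6604.79 − 5770.49)/(7059 − 6029) = 834.3/1030 = 0.81
a = C − MPC·Y = 5770.49 − 0.81(6029) = 5770.49 − 4883.49 = 887

MPC = 0.81; a = 887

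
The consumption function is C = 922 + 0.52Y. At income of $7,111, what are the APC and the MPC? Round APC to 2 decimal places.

MPC = 0.52 (the slope of the consumption function)
C = 922 + 0.52(7111) = 4619.72, so APC = 4619.72/7111 = 0.65

APC = 0.65; MPC = 0.52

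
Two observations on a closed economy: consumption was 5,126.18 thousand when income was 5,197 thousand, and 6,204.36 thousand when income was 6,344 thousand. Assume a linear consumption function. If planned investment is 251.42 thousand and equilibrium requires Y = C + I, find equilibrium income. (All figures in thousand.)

MPC = (6204.36 − 5126.18)/(6344 − 5197) = 1078.18/1147 = 0.94
a = 5126.18 − 0.94(5197) = 241
Equilibrium: Y = 241 + 0.94Y + 251.42
0.06Y = 492.42, so Y = 492.42/0.06 = 8207

Y = 8207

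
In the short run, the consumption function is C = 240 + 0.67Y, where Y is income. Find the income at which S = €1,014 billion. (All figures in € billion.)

Y = 3800

S = Y − C = -240 + 0.33Y
-240 + 0.33Y = 1014, so 0.33Y = 1254 and Y = 3800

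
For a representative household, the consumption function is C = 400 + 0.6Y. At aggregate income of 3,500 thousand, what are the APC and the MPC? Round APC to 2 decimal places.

MPC = 0.6 (the slope of the consumption function)
C = 400 + 0.6(3500) = 2500, so APC = 2500/3500 = 0.71

APC = 0.71; MPC = 0.6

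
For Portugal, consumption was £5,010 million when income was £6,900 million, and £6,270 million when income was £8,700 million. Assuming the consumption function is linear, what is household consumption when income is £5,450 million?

MPC = (6270 − 5010)/(8700 − 6900) = 1260/1800 = 0.7
a = 5010 − 0.7(6900) = 5010 − 4830 = 180
C = 180 + 0.7(5450) = 180 + 3815 = 3995

C = 3995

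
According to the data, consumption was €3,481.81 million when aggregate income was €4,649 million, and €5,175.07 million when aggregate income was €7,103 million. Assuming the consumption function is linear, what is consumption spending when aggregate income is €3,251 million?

MPC = (5175.07 − 3481.81)/(7103 − 4649) = 1693.26/2454 = 0.69
a = 3481.81 − 0.69(4649) = 3481.81 − 3207.81 = 274
C = 274 + 0.69(3251) = 274 + 2243.19 = 2517.19

C = 2517.19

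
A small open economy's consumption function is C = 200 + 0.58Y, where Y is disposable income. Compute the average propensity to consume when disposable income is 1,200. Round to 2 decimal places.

C = 200 + 0.58(1200) = 896
APC = C/Y = 896/1200 = 0.75

APC = 0.75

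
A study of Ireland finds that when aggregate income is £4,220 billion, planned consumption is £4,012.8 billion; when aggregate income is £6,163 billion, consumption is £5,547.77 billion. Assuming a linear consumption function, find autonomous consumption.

a = 679

MPC = ΔC/ΔY = (5547.77 − 4012.8)/(6163 − 4220) = 1534.97/1943 = 0.79
a = C − MPC·Y = 4012.8 − 0.79(4220) = 4012.8 − 3333.8 = 679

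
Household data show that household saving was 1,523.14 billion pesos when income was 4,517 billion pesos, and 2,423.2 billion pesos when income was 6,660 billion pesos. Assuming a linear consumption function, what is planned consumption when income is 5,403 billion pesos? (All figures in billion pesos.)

MPS = ΔS/ΔY = (2423.2 − 1523.14)/(6660 − 4517) = 900.06/2143 = 0.42
MPC = 1 − MPS = 0.58
Autonomous saving = 1523.14 − 0.42(4517) = -374, so a = 374
C = 374 + 0.58(5403) = 374 + 3133.74 = 3507.74

C = 3507.74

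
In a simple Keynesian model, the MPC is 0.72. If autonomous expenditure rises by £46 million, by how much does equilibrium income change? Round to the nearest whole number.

ΔY ≈ 164

The multiplier is 1/(1 − MPC) = 1/0.28.
ΔY = 46/0.28 = 164.29 ≈ 164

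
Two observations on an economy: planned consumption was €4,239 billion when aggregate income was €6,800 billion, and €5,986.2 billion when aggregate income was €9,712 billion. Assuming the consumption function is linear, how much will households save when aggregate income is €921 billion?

MPC = (5986.2 − 4239)/(9712 − 6800) = 1747.2/2912 = 0.6
a = 4239 − 0.6(6800) = 4239 − 4080 = 159
C = 159 + 0.6(921) = 711.6
S = 921 − 711.6 = 209.4

S = 209.4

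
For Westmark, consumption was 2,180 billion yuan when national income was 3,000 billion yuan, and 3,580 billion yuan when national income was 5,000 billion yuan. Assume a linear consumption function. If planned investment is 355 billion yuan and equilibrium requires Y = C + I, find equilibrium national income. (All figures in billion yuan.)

MPC = (3580 − 2180)/(5000 − 3000) = 1400/2000 = 0.7
a = 2180 − 0.7(3000) = 80
Equilibrium: Y = 80 + 0.7Y + 355
0.3Y = 435, so Y = 435/0.3 = 1450

Y = 1450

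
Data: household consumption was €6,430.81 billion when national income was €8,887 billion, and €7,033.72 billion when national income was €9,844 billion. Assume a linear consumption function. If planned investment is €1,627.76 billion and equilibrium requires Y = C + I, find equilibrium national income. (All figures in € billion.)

Y = 6648

MPC = (7033.72 − 6430.81)/(9844 − 8887) = 602.91/957 = 0.63
a = 6430.81 − 0.63(8887) = 832
Equilibrium: Y = 832 + 0.63Y + 1627.76
0.37Y = 2459.76, so Y = 2459.76/0.37 = 6648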